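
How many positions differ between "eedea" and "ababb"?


Comparing "eedea" and "ababb" position by position:
  Position 0: 'e' vs 'a' => DIFFER
  Position 1: 'e' vs 'b' => DIFFER
  Position 2: 'd' vs 'a' => DIFFER
  Position 3: 'e' vs 'b' => DIFFER
  Position 4: 'a' vs 'b' => DIFFER
Positions that differ: 5

5


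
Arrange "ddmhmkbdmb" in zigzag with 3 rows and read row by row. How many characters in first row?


Zigzag "ddmhmkbdmb" into 3 rows:
Placing characters:
  'd' => row 0
  'd' => row 1
  'm' => row 2
  'h' => row 1
  'm' => row 0
  'k' => row 1
  'b' => row 2
  'd' => row 1
  'm' => row 0
  'b' => row 1
Rows:
  Row 0: "dmm"
  Row 1: "dhkdb"
  Row 2: "mb"
First row length: 3

3


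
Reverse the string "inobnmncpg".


Input: inobnmncpg
Reading characters right to left:
  Position 9: 'g'
  Position 8: 'p'
  Position 7: 'c'
  Position 6: 'n'
  Position 5: 'm'
  Position 4: 'n'
  Position 3: 'b'
  Position 2: 'o'
  Position 1: 'n'
  Position 0: 'i'
Reversed: gpcnmnboni

gpcnmnboni


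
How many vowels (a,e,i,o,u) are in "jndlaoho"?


Input: jndlaoho
Checking each character:
  'j' at position 0: consonant
  'n' at position 1: consonant
  'd' at position 2: consonant
  'l' at position 3: consonant
  'a' at position 4: vowel (running total: 1)
  'o' at position 5: vowel (running total: 2)
  'h' at position 6: consonant
  'o' at position 7: vowel (running total: 3)
Total vowels: 3

3


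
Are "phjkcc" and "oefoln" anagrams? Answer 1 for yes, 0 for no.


Strings: "phjkcc", "oefoln"
Sorted first:  cchjkp
Sorted second: eflnoo
Differ at position 0: 'c' vs 'e' => not anagrams

0


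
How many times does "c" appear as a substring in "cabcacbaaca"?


Searching for "c" in "cabcacbaaca"
Scanning each position:
  Position 0: "c" => MATCH
  Position 1: "a" => no
  Position 2: "b" => no
  Position 3: "c" => MATCH
  Position 4: "a" => no
  Position 5: "c" => MATCH
  Position 6: "b" => no
  Position 7: "a" => no
  Position 8: "a" => no
  Position 9: "c" => MATCH
  Position 10: "a" => no
Total occurrences: 4

4


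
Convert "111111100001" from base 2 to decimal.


Input: "111111100001" in base 2
Positional expansion:
  Digit '1' (value 1) x 2^11 = 2048
  Digit '1' (value 1) x 2^10 = 1024
  Digit '1' (value 1) x 2^9 = 512
  Digit '1' (value 1) x 2^8 = 256
  Digit '1' (value 1) x 2^7 = 128
  Digit '1' (value 1) x 2^6 = 64
  Digit '1' (value 1) x 2^5 = 32
  Digit '0' (value 0) x 2^4 = 0
  Digit '0' (value 0) x 2^3 = 0
  Digit '0' (value 0) x 2^2 = 0
  Digit '0' (value 0) x 2^1 = 0
  Digit '1' (value 1) x 2^0 = 1
Sum = 4065

4065


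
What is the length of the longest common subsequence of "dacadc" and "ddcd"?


LCS of "dacadc" and "ddcd"
DP table:
           d    d    c    d
      0    0    0    0    0
  d   0    1    1    1    1
  a   0    1    1    1    1
  c   0    1    1    2    2
  a   0    1    1    2    2
  d   0    1    2    2    3
  c   0    1    2    3    3
LCS length = dp[6][4] = 3

3


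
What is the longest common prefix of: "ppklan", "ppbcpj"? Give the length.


Words: ppklan, ppbcpj
  Position 0: all 'p' => match
  Position 1: all 'p' => match
  Position 2: ('k', 'b') => mismatch, stop
LCP = "pp" (length 2)

2


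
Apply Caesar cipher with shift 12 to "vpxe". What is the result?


Caesar cipher: shift "vpxe" by 12
  'v' (pos 21) + 12 = pos 7 = 'h'
  'p' (pos 15) + 12 = pos 1 = 'b'
  'x' (pos 23) + 12 = pos 9 = 'j'
  'e' (pos 4) + 12 = pos 16 = 'q'
Result: hbjq

hbjq


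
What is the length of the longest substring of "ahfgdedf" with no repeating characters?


Input: "ahfgdedf"
Sliding window (track last position of each char):
  Position 0 ('a'): window [0,0] length 1 -- new best
  Position 1 ('h'): window [0,1] length 2 -- new best
  Position 2 ('f'): window [0,2] length 3 -- new best
  Position 3 ('g'): window [0,3] length 4 -- new best
  Position 4 ('d'): window [0,4] length 5 -- new best
  Position 5 ('e'): window [0,5] length 6 -- new best
  Position 6 ('d'): repeat (last at 4), move window start to 5
  Position 6 ('d'): window [5,6] length 2
  Position 7 ('f'): window [5,7] length 3
Longest substring with no repeats: "ahfgde" with length 6

6


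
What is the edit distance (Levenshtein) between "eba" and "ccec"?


Computing edit distance: "eba" -> "ccec"
DP table:
           c    c    e    c
      0    1    2    3    4
  e   1    1    2    2    3
  b   2    2    2    3    3
  a   3    3    3    3    4
Edit distance = dp[3][4] = 4

4


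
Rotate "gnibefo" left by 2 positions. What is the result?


Input: "gnibefo", rotate left by 2
First 2 characters: "gn"
Remaining characters: "ibefo"
Concatenate remaining + first: "ibefo" + "gn" = "ibefogn"

ibefogn


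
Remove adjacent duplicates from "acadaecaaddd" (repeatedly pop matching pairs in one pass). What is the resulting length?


Input: acadaecaaddd
Stack-based adjacent duplicate removal:
  Read 'a': push. Stack: a
  Read 'c': push. Stack: ac
  Read 'a': push. Stack: aca
  Read 'd': push. Stack: acad
  Read 'a': push. Stack: acada
  Read 'e': push. Stack: acadae
  Read 'c': push. Stack: acadaec
  Read 'a': push. Stack: acadaeca
  Read 'a': matches stack top 'a' => pop. Stack: acadaec
  Read 'd': push. Stack: acadaecd
  Read 'd': matches stack top 'd' => pop. Stack: acadaec
  Read 'd': push. Stack: acadaecd
Final stack: "acadaecd" (length 8)

8


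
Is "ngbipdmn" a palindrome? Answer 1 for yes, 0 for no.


Input: ngbipdmn
Reversed: nmdpibgn
  Compare pos 0 ('n') with pos 7 ('n'): match
  Compare pos 1 ('g') with pos 6 ('m'): MISMATCH
  Compare pos 2 ('b') with pos 5 ('d'): MISMATCH
  Compare pos 3 ('i') with pos 4 ('p'): MISMATCH
Result: not a palindrome

0


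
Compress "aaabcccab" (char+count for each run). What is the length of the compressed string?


Input: aaabcccab
Runs:
  'a' x 3 => "a3"
  'b' x 1 => "b1"
  'c' x 3 => "c3"
  'a' x 1 => "a1"
  'b' x 1 => "b1"
Compressed: "a3b1c3a1b1"
Compressed length: 10

10


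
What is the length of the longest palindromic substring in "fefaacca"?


Input: "fefaacca"
Checking substrings for palindromes:
  [4:8] "acca" (len 4) => palindrome
  [0:3] "fef" (len 3) => palindrome
  [3:5] "aa" (len 2) => palindrome
  [5:7] "cc" (len 2) => palindrome
Longest palindromic substring: "acca" with length 4

4


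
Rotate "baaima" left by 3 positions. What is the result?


Input: "baaima", rotate left by 3
First 3 characters: "baa"
Remaining characters: "ima"
Concatenate remaining + first: "ima" + "baa" = "imabaa"

imabaa


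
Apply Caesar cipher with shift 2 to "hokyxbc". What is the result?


Caesar cipher: shift "hokyxbc" by 2
  'h' (pos 7) + 2 = pos 9 = 'j'
  'o' (pos 14) + 2 = pos 16 = 'q'
  'k' (pos 10) + 2 = pos 12 = 'm'
  'y' (pos 24) + 2 = pos 0 = 'a'
  'x' (pos 23) + 2 = pos 25 = 'z'
  'b' (pos 1) + 2 = pos 3 = 'd'
  'c' (pos 2) + 2 = pos 4 = 'e'
Result: jqmazde

jqmazde


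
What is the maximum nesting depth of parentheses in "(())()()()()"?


Input: "(())()()()()"
Tracking depth:
  Position 0 '(': depth becomes 1
  Position 1 '(': depth becomes 2
  Position 2 ')': depth becomes 1
  Position 3 ')': depth becomes 0
  Position 4 '(': depth becomes 1
  Position 5 ')': depth becomes 0
  Position 6 '(': depth becomes 1
  Position 7 ')': depth becomes 0
  Position 8 '(': depth becomes 1
  Position 9 ')': depth becomes 0
  Position 10 '(': depth becomes 1
  Position 11 ')': depth becomes 0
Maximum depth reached: 2

2


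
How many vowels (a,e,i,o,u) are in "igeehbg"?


Input: igeehbg
Checking each character:
  'i' at position 0: vowel (running total: 1)
  'g' at position 1: consonant
  'e' at position 2: vowel (running total: 2)
  'e' at position 3: vowel (running total: 3)
  'h' at position 4: consonant
  'b' at position 5: consonant
  'g' at position 6: consonant
Total vowels: 3

3


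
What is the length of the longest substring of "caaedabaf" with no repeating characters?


Input: "caaedabaf"
Sliding window (track last position of each char):
  Position 0 ('c'): window [0,0] length 1 -- new best
  Position 1 ('a'): window [0,1] length 2 -- new best
  Position 2 ('a'): repeat (last at 1), move window start to 2
  Position 2 ('a'): window [2,2] length 1
  Position 3 ('e'): window [2,3] length 2
  Position 4 ('d'): window [2,4] length 3 -- new best
  Position 5 ('a'): repeat (last at 2), move window start to 3
  Position 5 ('a'): window [3,5] length 3
  Position 6 ('b'): window [3,6] length 4 -- new best
  Position 7 ('a'): repeat (last at 5), move window start to 6
  Position 7 ('a'): window [6,7] length 2
  Position 8 ('f'): window [6,8] length 3
Longest substring with no repeats: "edab" with length 4

4


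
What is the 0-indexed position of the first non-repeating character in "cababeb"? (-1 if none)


Input: cababeb
Character frequencies:
  'a': 2
  'b': 3
  'c': 1
  'e': 1
Scanning left to right for freq == 1:
  Position 0 ('c'): unique! => answer = 0

0


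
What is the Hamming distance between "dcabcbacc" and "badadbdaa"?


Comparing "dcabcbacc" and "badadbdaa" position by position:
  Position 0: 'd' vs 'b' => differ
  Position 1: 'c' vs 'a' => differ
  Position 2: 'a' vs 'd' => differ
  Position 3: 'b' vs 'a' => differ
  Position 4: 'c' vs 'd' => differ
  Position 5: 'b' vs 'b' => same
  Position 6: 'a' vs 'd' => differ
  Position 7: 'c' vs 'a' => differ
  Position 8: 'c' vs 'a' => differ
Total differences (Hamming distance): 8

8


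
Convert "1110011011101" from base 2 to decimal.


Input: "1110011011101" in base 2
Positional expansion:
  Digit '1' (value 1) x 2^12 = 4096
  Digit '1' (value 1) x 2^11 = 2048
  Digit '1' (value 1) x 2^10 = 1024
  Digit '0' (value 0) x 2^9 = 0
  Digit '0' (value 0) x 2^8 = 0
  Digit '1' (value 1) x 2^7 = 128
  Digit '1' (value 1) x 2^6 = 64
  Digit '0' (value 0) x 2^5 = 0
  Digit '1' (value 1) x 2^4 = 16
  Digit '1' (value 1) x 2^3 = 8
  Digit '1' (value 1) x 2^2 = 4
  Digit '0' (value 0) x 2^1 = 0
  Digit '1' (value 1) x 2^0 = 1
Sum = 7389

7389


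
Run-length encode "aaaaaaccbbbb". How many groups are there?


Input: aaaaaaccbbbb
Scanning for consecutive runs:
  Group 1: 'a' x 6 (positions 0-5)
  Group 2: 'c' x 2 (positions 6-7)
  Group 3: 'b' x 4 (positions 8-11)
Total groups: 3

3


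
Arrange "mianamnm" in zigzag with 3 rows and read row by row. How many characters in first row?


Zigzag "mianamnm" into 3 rows:
Placing characters:
  'm' => row 0
  'i' => row 1
  'a' => row 2
  'n' => row 1
  'a' => row 0
  'm' => row 1
  'n' => row 2
  'm' => row 1
Rows:
  Row 0: "ma"
  Row 1: "inmm"
  Row 2: "an"
First row length: 2

2


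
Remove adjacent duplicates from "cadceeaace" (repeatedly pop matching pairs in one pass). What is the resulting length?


Input: cadceeaace
Stack-based adjacent duplicate removal:
  Read 'c': push. Stack: c
  Read 'a': push. Stack: ca
  Read 'd': push. Stack: cad
  Read 'c': push. Stack: cadc
  Read 'e': push. Stack: cadce
  Read 'e': matches stack top 'e' => pop. Stack: cadc
  Read 'a': push. Stack: cadca
  Read 'a': matches stack top 'a' => pop. Stack: cadc
  Read 'c': matches stack top 'c' => pop. Stack: cad
  Read 'e': push. Stack: cade
Final stack: "cade" (length 4)

4


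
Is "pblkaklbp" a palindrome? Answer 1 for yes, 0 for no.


Input: pblkaklbp
Reversed: pblkaklbp
  Compare pos 0 ('p') with pos 8 ('p'): match
  Compare pos 1 ('b') with pos 7 ('b'): match
  Compare pos 2 ('l') with pos 6 ('l'): match
  Compare pos 3 ('k') with pos 5 ('k'): match
Result: palindrome

1


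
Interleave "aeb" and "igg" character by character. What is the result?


Interleaving "aeb" and "igg":
  Position 0: 'a' from first, 'i' from second => "ai"
  Position 1: 'e' from first, 'g' from second => "eg"
  Position 2: 'b' from first, 'g' from second => "bg"
Result: aiegbg

aiegbg


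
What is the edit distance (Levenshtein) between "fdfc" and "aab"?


Computing edit distance: "fdfc" -> "aab"
DP table:
           a    a    b
      0    1    2    3
  f   1    1    2    3
  d   2    2    2    3
  f   3    3    3    3
  c   4    4    4    4
Edit distance = dp[4][3] = 4

4


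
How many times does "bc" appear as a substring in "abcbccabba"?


Searching for "bc" in "abcbccabba"
Scanning each position:
  Position 0: "ab" => no
  Position 1: "bc" => MATCH
  Position 2: "cb" => no
  Position 3: "bc" => MATCH
  Position 4: "cc" => no
  Position 5: "ca" => no
  Position 6: "ab" => no
  Position 7: "bb" => no
  Position 8: "ba" => no
Total occurrences: 2

2


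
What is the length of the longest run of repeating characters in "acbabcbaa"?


Input: "acbabcbaa"
Scanning for longest run:
  Position 1 ('c'): new char, reset run to 1
  Position 2 ('b'): new char, reset run to 1
  Position 3 ('a'): new char, reset run to 1
  Position 4 ('b'): new char, reset run to 1
  Position 5 ('c'): new char, reset run to 1
  Position 6 ('b'): new char, reset run to 1
  Position 7 ('a'): new char, reset run to 1
  Position 8 ('a'): continues run of 'a', length=2
Longest run: 'a' with length 2

2


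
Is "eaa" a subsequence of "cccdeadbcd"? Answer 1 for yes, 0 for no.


Check if "eaa" is a subsequence of "cccdeadbcd"
Greedy scan:
  Position 0 ('c'): no match needed
  Position 1 ('c'): no match needed
  Position 2 ('c'): no match needed
  Position 3 ('d'): no match needed
  Position 4 ('e'): matches sub[0] = 'e'
  Position 5 ('a'): matches sub[1] = 'a'
  Position 6 ('d'): no match needed
  Position 7 ('b'): no match needed
  Position 8 ('c'): no match needed
  Position 9 ('d'): no match needed
Only matched 2/3 characters => not a subsequence

0


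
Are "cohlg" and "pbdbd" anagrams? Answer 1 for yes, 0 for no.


Strings: "cohlg", "pbdbd"
Sorted first:  cghlo
Sorted second: bbddp
Differ at position 0: 'c' vs 'b' => not anagrams

0


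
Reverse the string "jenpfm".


Input: jenpfm
Reading characters right to left:
  Position 5: 'm'
  Position 4: 'f'
  Position 3: 'p'
  Position 2: 'n'
  Position 1: 'e'
  Position 0: 'j'
Reversed: mfpnej

mfpnej


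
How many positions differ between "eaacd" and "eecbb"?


Comparing "eaacd" and "eecbb" position by position:
  Position 0: 'e' vs 'e' => same
  Position 1: 'a' vs 'e' => DIFFER
  Position 2: 'a' vs 'c' => DIFFER
  Position 3: 'c' vs 'b' => DIFFER
  Position 4: 'd' vs 'b' => DIFFER
Positions that differ: 4

4


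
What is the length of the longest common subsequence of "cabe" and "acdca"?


LCS of "cabe" and "acdca"
DP table:
           a    c    d    c    a
      0    0    0    0    0    0
  c   0    0    1    1    1    1
  a   0    1    1    1    1    2
  b   0    1    1    1    1    2
  e   0    1    1    1    1    2
LCS length = dp[4][5] = 2

2


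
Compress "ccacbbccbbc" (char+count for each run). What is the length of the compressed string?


Input: ccacbbccbbc
Runs:
  'c' x 2 => "c2"
  'a' x 1 => "a1"
  'c' x 1 => "c1"
  'b' x 2 => "b2"
  'c' x 2 => "c2"
  'b' x 2 => "b2"
  'c' x 1 => "c1"
Compressed: "c2a1c1b2c2b2c1"
Compressed length: 14

14


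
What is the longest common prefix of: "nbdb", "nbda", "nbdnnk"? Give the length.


Words: nbdb, nbda, nbdnnk
  Position 0: all 'n' => match
  Position 1: all 'b' => match
  Position 2: all 'd' => match
  Position 3: ('b', 'a', 'n') => mismatch, stop
LCP = "nbd" (length 3)

3


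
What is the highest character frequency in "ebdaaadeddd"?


Input: ebdaaadeddd
Character counts:
  'a': 3
  'b': 1
  'd': 5
  'e': 2
Maximum frequency: 5

5


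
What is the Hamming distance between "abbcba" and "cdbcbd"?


Comparing "abbcba" and "cdbcbd" position by position:
  Position 0: 'a' vs 'c' => differ
  Position 1: 'b' vs 'd' => differ
  Position 2: 'b' vs 'b' => same
  Position 3: 'c' vs 'c' => same
  Position 4: 'b' vs 'b' => same
  Position 5: 'a' vs 'd' => differ
Total differences (Hamming distance): 3

3


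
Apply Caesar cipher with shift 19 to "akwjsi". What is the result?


Caesar cipher: shift "akwjsi" by 19
  'a' (pos 0) + 19 = pos 19 = 't'
  'k' (pos 10) + 19 = pos 3 = 'd'
  'w' (pos 22) + 19 = pos 15 = 'p'
  'j' (pos 9) + 19 = pos 2 = 'c'
  's' (pos 18) + 19 = pos 11 = 'l'
  'i' (pos 8) + 19 = pos 1 = 'b'
Result: tdpclb

tdpclb


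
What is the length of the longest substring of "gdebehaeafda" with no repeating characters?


Input: "gdebehaeafda"
Sliding window (track last position of each char):
  Position 0 ('g'): window [0,0] length 1 -- new best
  Position 1 ('d'): window [0,1] length 2 -- new best
  Position 2 ('e'): window [0,2] length 3 -- new best
  Position 3 ('b'): window [0,3] length 4 -- new best
  Position 4 ('e'): repeat (last at 2), move window start to 3
  Position 4 ('e'): window [3,4] length 2
  Position 5 ('h'): window [3,5] length 3
  Position 6 ('a'): window [3,6] length 4
  Position 7 ('e'): repeat (last at 4), move window start to 5
  Position 7 ('e'): window [5,7] length 3
  Position 8 ('a'): repeat (last at 6), move window start to 7
  Position 8 ('a'): window [7,8] length 2
  Position 9 ('f'): window [7,9] length 3
  Position 10 ('d'): window [7,10] length 4
  Position 11 ('a'): repeat (last at 8), move window start to 9
  Position 11 ('a'): window [9,11] length 3
Longest substring with no repeats: "gdeb" with length 4

4


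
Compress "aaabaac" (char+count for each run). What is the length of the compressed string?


Input: aaabaac
Runs:
  'a' x 3 => "a3"
  'b' x 1 => "b1"
  'a' x 2 => "a2"
  'c' x 1 => "c1"
Compressed: "a3b1a2c1"
Compressed length: 8

8


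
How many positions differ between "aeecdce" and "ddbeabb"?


Comparing "aeecdce" and "ddbeabb" position by position:
  Position 0: 'a' vs 'd' => DIFFER
  Position 1: 'e' vs 'd' => DIFFER
  Position 2: 'e' vs 'b' => DIFFER
  Position 3: 'c' vs 'e' => DIFFER
  Position 4: 'd' vs 'a' => DIFFER
  Position 5: 'c' vs 'b' => DIFFER
  Position 6: 'e' vs 'b' => DIFFER
Positions that differ: 7

7


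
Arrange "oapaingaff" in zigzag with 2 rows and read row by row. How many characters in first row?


Zigzag "oapaingaff" into 2 rows:
Placing characters:
  'o' => row 0
  'a' => row 1
  'p' => row 0
  'a' => row 1
  'i' => row 0
  'n' => row 1
  'g' => row 0
  'a' => row 1
  'f' => row 0
  'f' => row 1
Rows:
  Row 0: "opigf"
  Row 1: "aanaf"
First row length: 5

5


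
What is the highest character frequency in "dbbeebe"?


Input: dbbeebe
Character counts:
  'b': 3
  'd': 1
  'e': 3
Maximum frequency: 3

3


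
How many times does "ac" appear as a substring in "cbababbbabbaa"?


Searching for "ac" in "cbababbbabbaa"
Scanning each position:
  Position 0: "cb" => no
  Position 1: "ba" => no
  Position 2: "ab" => no
  Position 3: "ba" => no
  Position 4: "ab" => no
  Position 5: "bb" => no
  Position 6: "bb" => no
  Position 7: "ba" => no
  Position 8: "ab" => no
  Position 9: "bb" => no
  Position 10: "ba" => no
  Position 11: "aa" => no
Total occurrences: 0

0


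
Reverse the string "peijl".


Input: peijl
Reading characters right to left:
  Position 4: 'l'
  Position 3: 'j'
  Position 2: 'i'
  Position 1: 'e'
  Position 0: 'p'
Reversed: ljiep

ljiep


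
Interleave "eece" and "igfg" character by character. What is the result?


Interleaving "eece" and "igfg":
  Position 0: 'e' from first, 'i' from second => "ei"
  Position 1: 'e' from first, 'g' from second => "eg"
  Position 2: 'c' from first, 'f' from second => "cf"
  Position 3: 'e' from first, 'g' from second => "eg"
Result: eiegcfeg

eiegcfeg


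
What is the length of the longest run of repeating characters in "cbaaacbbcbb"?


Input: "cbaaacbbcbb"
Scanning for longest run:
  Position 1 ('b'): new char, reset run to 1
  Position 2 ('a'): new char, reset run to 1
  Position 3 ('a'): continues run of 'a', length=2
  Position 4 ('a'): continues run of 'a', length=3
  Position 5 ('c'): new char, reset run to 1
  Position 6 ('b'): new char, reset run to 1
  Position 7 ('b'): continues run of 'b', length=2
  Position 8 ('c'): new char, reset run to 1
  Position 9 ('b'): new char, reset run to 1
  Position 10 ('b'): continues run of 'b', length=2
Longest run: 'a' with length 3

3


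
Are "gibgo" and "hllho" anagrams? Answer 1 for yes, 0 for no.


Strings: "gibgo", "hllho"
Sorted first:  bggio
Sorted second: hhllo
Differ at position 0: 'b' vs 'h' => not anagrams

0


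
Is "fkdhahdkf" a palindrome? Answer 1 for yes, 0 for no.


Input: fkdhahdkf
Reversed: fkdhahdkf
  Compare pos 0 ('f') with pos 8 ('f'): match
  Compare pos 1 ('k') with pos 7 ('k'): match
  Compare pos 2 ('d') with pos 6 ('d'): match
  Compare pos 3 ('h') with pos 5 ('h'): match
Result: palindrome

1


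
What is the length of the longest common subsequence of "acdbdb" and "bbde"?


LCS of "acdbdb" and "bbde"
DP table:
           b    b    d    e
      0    0    0    0    0
  a   0    0    0    0    0
  c   0    0    0    0    0
  d   0    0    0    1    1
  b   0    1    1    1    1
  d   0    1    1    2    2
  b   0    1    2    2    2
LCS length = dp[6][4] = 2

2


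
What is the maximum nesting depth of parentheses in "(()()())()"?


Input: "(()()())()"
Tracking depth:
  Position 0 '(': depth becomes 1
  Position 1 '(': depth becomes 2
  Position 2 ')': depth becomes 1
  Position 3 '(': depth becomes 2
  Position 4 ')': depth becomes 1
  Position 5 '(': depth becomes 2
  Position 6 ')': depth becomes 1
  Position 7 ')': depth becomes 0
  Position 8 '(': depth becomes 1
  Position 9 ')': depth becomes 0
Maximum depth reached: 2

2


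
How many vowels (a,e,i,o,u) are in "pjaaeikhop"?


Input: pjaaeikhop
Checking each character:
  'p' at position 0: consonant
  'j' at position 1: consonant
  'a' at position 2: vowel (running total: 1)
  'a' at position 3: vowel (running total: 2)
  'e' at position 4: vowel (running total: 3)
  'i' at position 5: vowel (running total: 4)
  'k' at position 6: consonant
  'h' at position 7: consonant
  'o' at position 8: vowel (running total: 5)
  'p' at position 9: consonant
Total vowels: 5

5


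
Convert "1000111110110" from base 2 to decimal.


Input: "1000111110110" in base 2
Positional expansion:
  Digit '1' (value 1) x 2^12 = 4096
  Digit '0' (value 0) x 2^11 = 0
  Digit '0' (value 0) x 2^10 = 0
  Digit '0' (value 0) x 2^9 = 0
  Digit '1' (value 1) x 2^8 = 256
  Digit '1' (value 1) x 2^7 = 128
  Digit '1' (value 1) x 2^6 = 64
  Digit '1' (value 1) x 2^5 = 32
  Digit '1' (value 1) x 2^4 = 16
  Digit '0' (value 0) x 2^3 = 0
  Digit '1' (value 1) x 2^2 = 4
  Digit '1' (value 1) x 2^1 = 2
  Digit '0' (value 0) x 2^0 = 0
Sum = 4598

4598


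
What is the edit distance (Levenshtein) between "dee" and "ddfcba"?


Computing edit distance: "dee" -> "ddfcba"
DP table:
           d    d    f    c    b    a
      0    1    2    3    4    5    6
  d   1    0    1    2    3    4    5
  e   2    1    1    2    3    4    5
  e   3    2    2    2    3    4    5
Edit distance = dp[3][6] = 5

5


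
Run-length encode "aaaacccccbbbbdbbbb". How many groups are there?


Input: aaaacccccbbbbdbbbb
Scanning for consecutive runs:
  Group 1: 'a' x 4 (positions 0-3)
  Group 2: 'c' x 5 (positions 4-8)
  Group 3: 'b' x 4 (positions 9-12)
  Group 4: 'd' x 1 (positions 13-13)
  Group 5: 'b' x 4 (positions 14-17)
Total groups: 5

5


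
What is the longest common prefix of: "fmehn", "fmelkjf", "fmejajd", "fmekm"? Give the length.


Words: fmehn, fmelkjf, fmejajd, fmekm
  Position 0: all 'f' => match
  Position 1: all 'm' => match
  Position 2: all 'e' => match
  Position 3: ('h', 'l', 'j', 'k') => mismatch, stop
LCP = "fme" (length 3)

3


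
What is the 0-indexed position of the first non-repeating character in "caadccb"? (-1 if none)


Input: caadccb
Character frequencies:
  'a': 2
  'b': 1
  'c': 3
  'd': 1
Scanning left to right for freq == 1:
  Position 0 ('c'): freq=3, skip
  Position 1 ('a'): freq=2, skip
  Position 2 ('a'): freq=2, skip
  Position 3 ('d'): unique! => answer = 3

3


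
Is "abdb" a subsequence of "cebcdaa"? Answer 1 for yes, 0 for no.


Check if "abdb" is a subsequence of "cebcdaa"
Greedy scan:
  Position 0 ('c'): no match needed
  Position 1 ('e'): no match needed
  Position 2 ('b'): no match needed
  Position 3 ('c'): no match needed
  Position 4 ('d'): no match needed
  Position 5 ('a'): matches sub[0] = 'a'
  Position 6 ('a'): no match needed
Only matched 1/4 characters => not a subsequence

0


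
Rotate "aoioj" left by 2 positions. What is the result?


Input: "aoioj", rotate left by 2
First 2 characters: "ao"
Remaining characters: "ioj"
Concatenate remaining + first: "ioj" + "ao" = "iojao"

iojao


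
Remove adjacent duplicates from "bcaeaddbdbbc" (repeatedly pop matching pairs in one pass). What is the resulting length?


Input: bcaeaddbdbbc
Stack-based adjacent duplicate removal:
  Read 'b': push. Stack: b
  Read 'c': push. Stack: bc
  Read 'a': push. Stack: bca
  Read 'e': push. Stack: bcae
  Read 'a': push. Stack: bcaea
  Read 'd': push. Stack: bcaead
  Read 'd': matches stack top 'd' => pop. Stack: bcaea
  Read 'b': push. Stack: bcaeab
  Read 'd': push. Stack: bcaeabd
  Read 'b': push. Stack: bcaeabdb
  Read 'b': matches stack top 'b' => pop. Stack: bcaeabd
  Read 'c': push. Stack: bcaeabdc
Final stack: "bcaeabdc" (length 8)

8


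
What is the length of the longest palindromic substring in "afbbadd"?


Input: "afbbadd"
Checking substrings for palindromes:
  [2:4] "bb" (len 2) => palindrome
  [5:7] "dd" (len 2) => palindrome
Longest palindromic substring: "bb" with length 2

2


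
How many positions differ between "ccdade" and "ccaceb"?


Comparing "ccdade" and "ccaceb" position by position:
  Position 0: 'c' vs 'c' => same
  Position 1: 'c' vs 'c' => same
  Position 2: 'd' vs 'a' => DIFFER
  Position 3: 'a' vs 'c' => DIFFER
  Position 4: 'd' vs 'e' => DIFFER
  Position 5: 'e' vs 'b' => DIFFER
Positions that differ: 4

4


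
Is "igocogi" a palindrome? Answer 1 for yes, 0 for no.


Input: igocogi
Reversed: igocogi
  Compare pos 0 ('i') with pos 6 ('i'): match
  Compare pos 1 ('g') with pos 5 ('g'): match
  Compare pos 2 ('o') with pos 4 ('o'): match
Result: palindrome

1


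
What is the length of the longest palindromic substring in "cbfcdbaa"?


Input: "cbfcdbaa"
Checking substrings for palindromes:
  [6:8] "aa" (len 2) => palindrome
Longest palindromic substring: "aa" with length 2

2


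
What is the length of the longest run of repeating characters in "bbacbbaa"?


Input: "bbacbbaa"
Scanning for longest run:
  Position 1 ('b'): continues run of 'b', length=2
  Position 2 ('a'): new char, reset run to 1
  Position 3 ('c'): new char, reset run to 1
  Position 4 ('b'): new char, reset run to 1
  Position 5 ('b'): continues run of 'b', length=2
  Position 6 ('a'): new char, reset run to 1
  Position 7 ('a'): continues run of 'a', length=2
Longest run: 'b' with length 2

2


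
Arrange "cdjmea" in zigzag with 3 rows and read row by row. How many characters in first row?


Zigzag "cdjmea" into 3 rows:
Placing characters:
  'c' => row 0
  'd' => row 1
  'j' => row 2
  'm' => row 1
  'e' => row 0
  'a' => row 1
Rows:
  Row 0: "ce"
  Row 1: "dma"
  Row 2: "j"
First row length: 2

2


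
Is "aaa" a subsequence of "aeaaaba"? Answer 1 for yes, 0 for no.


Check if "aaa" is a subsequence of "aeaaaba"
Greedy scan:
  Position 0 ('a'): matches sub[0] = 'a'
  Position 1 ('e'): no match needed
  Position 2 ('a'): matches sub[1] = 'a'
  Position 3 ('a'): matches sub[2] = 'a'
  Position 4 ('a'): no match needed
  Position 5 ('b'): no match needed
  Position 6 ('a'): no match needed
All 3 characters matched => is a subsequence

1


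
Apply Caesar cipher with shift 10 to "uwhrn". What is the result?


Caesar cipher: shift "uwhrn" by 10
  'u' (pos 20) + 10 = pos 4 = 'e'
  'w' (pos 22) + 10 = pos 6 = 'g'
  'h' (pos 7) + 10 = pos 17 = 'r'
  'r' (pos 17) + 10 = pos 1 = 'b'
  'n' (pos 13) + 10 = pos 23 = 'x'
Result: egrbx

egrbx


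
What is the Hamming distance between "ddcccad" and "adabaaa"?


Comparing "ddcccad" and "adabaaa" position by position:
  Position 0: 'd' vs 'a' => differ
  Position 1: 'd' vs 'd' => same
  Position 2: 'c' vs 'a' => differ
  Position 3: 'c' vs 'b' => differ
  Position 4: 'c' vs 'a' => differ
  Position 5: 'a' vs 'a' => same
  Position 6: 'd' vs 'a' => differ
Total differences (Hamming distance): 5

5


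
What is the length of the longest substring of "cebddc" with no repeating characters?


Input: "cebddc"
Sliding window (track last position of each char):
  Position 0 ('c'): window [0,0] length 1 -- new best
  Position 1 ('e'): window [0,1] length 2 -- new best
  Position 2 ('b'): window [0,2] length 3 -- new best
  Position 3 ('d'): window [0,3] length 4 -- new best
  Position 4 ('d'): repeat (last at 3), move window start to 4
  Position 4 ('d'): window [4,4] length 1
  Position 5 ('c'): window [4,5] length 2
Longest substring with no repeats: "cebd" with length 4

4


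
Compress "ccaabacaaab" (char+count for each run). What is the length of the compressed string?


Input: ccaabacaaab
Runs:
  'c' x 2 => "c2"
  'a' x 2 => "a2"
  'b' x 1 => "b1"
  'a' x 1 => "a1"
  'c' x 1 => "c1"
  'a' x 3 => "a3"
  'b' x 1 => "b1"
Compressed: "c2a2b1a1c1a3b1"
Compressed length: 14

14


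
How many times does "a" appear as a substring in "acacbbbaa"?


Searching for "a" in "acacbbbaa"
Scanning each position:
  Position 0: "a" => MATCH
  Position 1: "c" => no
  Position 2: "a" => MATCH
  Position 3: "c" => no
  Position 4: "b" => no
  Position 5: "b" => no
  Position 6: "b" => no
  Position 7: "a" => MATCH
  Position 8: "a" => MATCH
Total occurrences: 4

4


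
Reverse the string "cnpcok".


Input: cnpcok
Reading characters right to left:
  Position 5: 'k'
  Position 4: 'o'
  Position 3: 'c'
  Position 2: 'p'
  Position 1: 'n'
  Position 0: 'c'
Reversed: kocpnc

kocpnc


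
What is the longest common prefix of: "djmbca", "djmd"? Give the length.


Words: djmbca, djmd
  Position 0: all 'd' => match
  Position 1: all 'j' => match
  Position 2: all 'm' => match
  Position 3: ('b', 'd') => mismatch, stop
LCP = "djm" (length 3)

3


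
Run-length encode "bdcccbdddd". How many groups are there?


Input: bdcccbdddd
Scanning for consecutive runs:
  Group 1: 'b' x 1 (positions 0-0)
  Group 2: 'd' x 1 (positions 1-1)
  Group 3: 'c' x 3 (positions 2-4)
  Group 4: 'b' x 1 (positions 5-5)
  Group 5: 'd' x 4 (positions 6-9)
Total groups: 5

5


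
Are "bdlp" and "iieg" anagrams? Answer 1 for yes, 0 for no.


Strings: "bdlp", "iieg"
Sorted first:  bdlp
Sorted second: egii
Differ at position 0: 'b' vs 'e' => not anagrams

0


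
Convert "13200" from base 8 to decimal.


Input: "13200" in base 8
Positional expansion:
  Digit '1' (value 1) x 8^4 = 4096
  Digit '3' (value 3) x 8^3 = 1536
  Digit '2' (value 2) x 8^2 = 128
  Digit '0' (value 0) x 8^1 = 0
  Digit '0' (value 0) x 8^0 = 0
Sum = 5760

5760


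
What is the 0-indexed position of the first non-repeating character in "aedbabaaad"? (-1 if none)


Input: aedbabaaad
Character frequencies:
  'a': 5
  'b': 2
  'd': 2
  'e': 1
Scanning left to right for freq == 1:
  Position 0 ('a'): freq=5, skip
  Position 1 ('e'): unique! => answer = 1

1


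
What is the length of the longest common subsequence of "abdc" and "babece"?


LCS of "abdc" and "babece"
DP table:
           b    a    b    e    c    e
      0    0    0    0    0    0    0
  a   0    0    1    1    1    1    1
  b   0    1    1    2    2    2    2
  d   0    1    1    2    2    2    2
  c   0    1    1    2    2    3    3
LCS length = dp[4][6] = 3

3


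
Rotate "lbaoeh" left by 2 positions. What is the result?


Input: "lbaoeh", rotate left by 2
First 2 characters: "lb"
Remaining characters: "aoeh"
Concatenate remaining + first: "aoeh" + "lb" = "aoehlb"

aoehlb


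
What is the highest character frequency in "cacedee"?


Input: cacedee
Character counts:
  'a': 1
  'c': 2
  'd': 1
  'e': 3
Maximum frequency: 3

3


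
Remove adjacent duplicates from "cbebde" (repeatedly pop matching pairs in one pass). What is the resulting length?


Input: cbebde
Stack-based adjacent duplicate removal:
  Read 'c': push. Stack: c
  Read 'b': push. Stack: cb
  Read 'e': push. Stack: cbe
  Read 'b': push. Stack: cbeb
  Read 'd': push. Stack: cbebd
  Read 'e': push. Stack: cbebde
Final stack: "cbebde" (length 6)

6


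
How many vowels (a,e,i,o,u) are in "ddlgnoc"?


Input: ddlgnoc
Checking each character:
  'd' at position 0: consonant
  'd' at position 1: consonant
  'l' at position 2: consonant
  'g' at position 3: consonant
  'n' at position 4: consonant
  'o' at position 5: vowel (running total: 1)
  'c' at position 6: consonant
Total vowels: 1

1


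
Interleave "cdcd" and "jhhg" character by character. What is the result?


Interleaving "cdcd" and "jhhg":
  Position 0: 'c' from first, 'j' from second => "cj"
  Position 1: 'd' from first, 'h' from second => "dh"
  Position 2: 'c' from first, 'h' from second => "ch"
  Position 3: 'd' from first, 'g' from second => "dg"
Result: cjdhchdg

cjdhchdg


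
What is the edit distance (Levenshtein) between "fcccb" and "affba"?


Computing edit distance: "fcccb" -> "affba"
DP table:
           a    f    f    b    a
      0    1    2    3    4    5
  f   1    1    1    2    3    4
  c   2    2    2    2    3    4
  c   3    3    3    3    3    4
  c   4    4    4    4    4    4
  b   5    5    5    5    4    5
Edit distance = dp[5][5] = 5

5


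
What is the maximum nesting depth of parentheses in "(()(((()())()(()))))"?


Input: "(()(((()())()(()))))"
Tracking depth:
  Position 0 '(': depth becomes 1
  Position 1 '(': depth becomes 2
  Position 2 ')': depth becomes 1
  Position 3 '(': depth becomes 2
  Position 4 '(': depth becomes 3
  Position 5 '(': depth becomes 4
  Position 6 '(': depth becomes 5
  Position 7 ')': depth becomes 4
  Position 8 '(': depth becomes 5
  Position 9 ')': depth becomes 4
  Position 10 ')': depth becomes 3
  Position 11 '(': depth becomes 4
  Position 12 ')': depth becomes 3
  Position 13 '(': depth becomes 4
  Position 14 '(': depth becomes 5
  Position 15 ')': depth becomes 4
  Position 16 ')': depth becomes 3
  Position 17 ')': depth becomes 2
  Position 18 ')': depth becomes 1
  Position 19 ')': depth becomes 0
Maximum depth reached: 5

5


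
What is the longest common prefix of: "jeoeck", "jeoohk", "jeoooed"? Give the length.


Words: jeoeck, jeoohk, jeoooed
  Position 0: all 'j' => match
  Position 1: all 'e' => match
  Position 2: all 'o' => match
  Position 3: ('e', 'o', 'o') => mismatch, stop
LCP = "jeo" (length 3)

3


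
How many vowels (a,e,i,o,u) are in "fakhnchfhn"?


Input: fakhnchfhn
Checking each character:
  'f' at position 0: consonant
  'a' at position 1: vowel (running total: 1)
  'k' at position 2: consonant
  'h' at position 3: consonant
  'n' at position 4: consonant
  'c' at position 5: consonant
  'h' at position 6: consonant
  'f' at position 7: consonant
  'h' at position 8: consonant
  'n' at position 9: consonant
Total vowels: 1

1


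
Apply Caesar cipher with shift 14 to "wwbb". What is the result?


Caesar cipher: shift "wwbb" by 14
  'w' (pos 22) + 14 = pos 10 = 'k'
  'w' (pos 22) + 14 = pos 10 = 'k'
  'b' (pos 1) + 14 = pos 15 = 'p'
  'b' (pos 1) + 14 = pos 15 = 'p'
Result: kkpp

kkpp


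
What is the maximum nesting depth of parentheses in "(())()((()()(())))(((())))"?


Input: "(())()((()()(())))(((())))"
Tracking depth:
  Position 0 '(': depth becomes 1
  Position 1 '(': depth becomes 2
  Position 2 ')': depth becomes 1
  Position 3 ')': depth becomes 0
  Position 4 '(': depth becomes 1
  Position 5 ')': depth becomes 0
  Position 6 '(': depth becomes 1
  Position 7 '(': depth becomes 2
  Position 8 '(': depth becomes 3
  Position 9 ')': depth becomes 2
  Position 10 '(': depth becomes 3
  Position 11 ')': depth becomes 2
  Position 12 '(': depth becomes 3
  Position 13 '(': depth becomes 4
  Position 14 ')': depth becomes 3
  Position 15 ')': depth becomes 2
  Position 16 ')': depth becomes 1
  Position 17 ')': depth becomes 0
  Position 18 '(': depth becomes 1
  Position 19 '(': depth becomes 2
  Position 20 '(': depth becomes 3
  Position 21 '(': depth becomes 4
  Position 22 ')': depth becomes 3
  Position 23 ')': depth becomes 2
  Position 24 ')': depth becomes 1
  Position 25 ')': depth becomes 0
Maximum depth reached: 4

4


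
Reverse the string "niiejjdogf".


Input: niiejjdogf
Reading characters right to left:
  Position 9: 'f'
  Position 8: 'g'
  Position 7: 'o'
  Position 6: 'd'
  Position 5: 'j'
  Position 4: 'j'
  Position 3: 'e'
  Position 2: 'i'
  Position 1: 'i'
  Position 0: 'n'
Reversed: fgodjjeiin

fgodjjeiin


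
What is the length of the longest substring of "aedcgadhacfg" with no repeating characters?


Input: "aedcgadhacfg"
Sliding window (track last position of each char):
  Position 0 ('a'): window [0,0] length 1 -- new best
  Position 1 ('e'): window [0,1] length 2 -- new best
  Position 2 ('d'): window [0,2] length 3 -- new best
  Position 3 ('c'): window [0,3] length 4 -- new best
  Position 4 ('g'): window [0,4] length 5 -- new best
  Position 5 ('a'): repeat (last at 0), move window start to 1
  Position 5 ('a'): window [1,5] length 5
  Position 6 ('d'): repeat (last at 2), move window start to 3
  Position 6 ('d'): window [3,6] length 4
  Position 7 ('h'): window [3,7] length 5
  Position 8 ('a'): repeat (last at 5), move window start to 6
  Position 8 ('a'): window [6,8] length 3
  Position 9 ('c'): window [6,9] length 4
  Position 10 ('f'): window [6,10] length 5
  Position 11 ('g'): window [6,11] length 6 -- new best
Longest substring with no repeats: "dhacfg" with length 6

6


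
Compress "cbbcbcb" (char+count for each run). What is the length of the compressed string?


Input: cbbcbcb
Runs:
  'c' x 1 => "c1"
  'b' x 2 => "b2"
  'c' x 1 => "c1"
  'b' x 1 => "b1"
  'c' x 1 => "c1"
  'b' x 1 => "b1"
Compressed: "c1b2c1b1c1b1"
Compressed length: 12

12


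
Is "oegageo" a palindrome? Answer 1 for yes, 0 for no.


Input: oegageo
Reversed: oegageo
  Compare pos 0 ('o') with pos 6 ('o'): match
  Compare pos 1 ('e') with pos 5 ('e'): match
  Compare pos 2 ('g') with pos 4 ('g'): match
Result: palindrome

1


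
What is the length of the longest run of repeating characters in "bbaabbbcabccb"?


Input: "bbaabbbcabccb"
Scanning for longest run:
  Position 1 ('b'): continues run of 'b', length=2
  Position 2 ('a'): new char, reset run to 1
  Position 3 ('a'): continues run of 'a', length=2
  Position 4 ('b'): new char, reset run to 1
  Position 5 ('b'): continues run of 'b', length=2
  Position 6 ('b'): continues run of 'b', length=3
  Position 7 ('c'): new char, reset run to 1
  Position 8 ('a'): new char, reset run to 1
  Position 9 ('b'): new char, reset run to 1
  Position 10 ('c'): new char, reset run to 1
  Position 11 ('c'): continues run of 'c', length=2
  Position 12 ('b'): new char, reset run to 1
Longest run: 'b' with length 3

3


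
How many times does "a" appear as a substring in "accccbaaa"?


Searching for "a" in "accccbaaa"
Scanning each position:
  Position 0: "a" => MATCH
  Position 1: "c" => no
  Position 2: "c" => no
  Position 3: "c" => no
  Position 4: "c" => no
  Position 5: "b" => no
  Position 6: "a" => MATCH
  Position 7: "a" => MATCH
  Position 8: "a" => MATCH
Total occurrences: 4

4


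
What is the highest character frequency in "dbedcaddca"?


Input: dbedcaddca
Character counts:
  'a': 2
  'b': 1
  'c': 2
  'd': 4
  'e': 1
Maximum frequency: 4

4


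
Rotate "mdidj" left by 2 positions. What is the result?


Input: "mdidj", rotate left by 2
First 2 characters: "md"
Remaining characters: "idj"
Concatenate remaining + first: "idj" + "md" = "idjmd"

idjmd


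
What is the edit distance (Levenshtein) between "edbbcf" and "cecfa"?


Computing edit distance: "edbbcf" -> "cecfa"
DP table:
           c    e    c    f    a
      0    1    2    3    4    5
  e   1    1    1    2    3    4
  d   2    2    2    2    3    4
  b   3    3    3    3    3    4
  b   4    4    4    4    4    4
  c   5    4    5    4    5    5
  f   6    5    5    5    4    5
Edit distance = dp[6][5] = 5

5


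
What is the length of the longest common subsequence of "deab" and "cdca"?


LCS of "deab" and "cdca"
DP table:
           c    d    c    a
      0    0    0    0    0
  d   0    0    1    1    1
  e   0    0    1    1    1
  a   0    0    1    1    2
  b   0    0    1    1    2
LCS length = dp[4][4] = 2

2
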